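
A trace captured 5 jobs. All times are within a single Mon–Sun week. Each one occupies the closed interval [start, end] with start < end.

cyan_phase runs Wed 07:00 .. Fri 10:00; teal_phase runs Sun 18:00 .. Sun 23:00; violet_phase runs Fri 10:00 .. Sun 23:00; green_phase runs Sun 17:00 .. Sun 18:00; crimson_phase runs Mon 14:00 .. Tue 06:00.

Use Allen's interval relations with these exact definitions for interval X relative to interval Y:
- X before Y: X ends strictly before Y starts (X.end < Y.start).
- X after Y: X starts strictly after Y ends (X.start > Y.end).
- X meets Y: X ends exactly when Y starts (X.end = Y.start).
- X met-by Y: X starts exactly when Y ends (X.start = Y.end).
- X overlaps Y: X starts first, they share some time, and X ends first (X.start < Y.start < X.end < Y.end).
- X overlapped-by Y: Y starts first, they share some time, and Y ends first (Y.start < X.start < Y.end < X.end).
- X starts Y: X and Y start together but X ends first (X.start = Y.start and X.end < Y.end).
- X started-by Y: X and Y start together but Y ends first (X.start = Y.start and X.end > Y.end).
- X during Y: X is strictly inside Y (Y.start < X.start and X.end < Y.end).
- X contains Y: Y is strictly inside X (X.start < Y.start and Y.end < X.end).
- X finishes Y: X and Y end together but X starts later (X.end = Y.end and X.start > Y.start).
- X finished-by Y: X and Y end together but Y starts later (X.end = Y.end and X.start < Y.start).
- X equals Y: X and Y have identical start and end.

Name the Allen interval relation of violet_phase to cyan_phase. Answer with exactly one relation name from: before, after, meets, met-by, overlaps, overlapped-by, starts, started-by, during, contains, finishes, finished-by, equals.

met-by

violet_phase = [Fri 10:00, Sun 23:00]; cyan_phase = [Wed 07:00, Fri 10:00].
Compare endpoints: violet_phase.start > cyan_phase.start, violet_phase.start = cyan_phase.end, violet_phase.end > cyan_phase.start, violet_phase.end > cyan_phase.end.
That pattern is 'met-by'.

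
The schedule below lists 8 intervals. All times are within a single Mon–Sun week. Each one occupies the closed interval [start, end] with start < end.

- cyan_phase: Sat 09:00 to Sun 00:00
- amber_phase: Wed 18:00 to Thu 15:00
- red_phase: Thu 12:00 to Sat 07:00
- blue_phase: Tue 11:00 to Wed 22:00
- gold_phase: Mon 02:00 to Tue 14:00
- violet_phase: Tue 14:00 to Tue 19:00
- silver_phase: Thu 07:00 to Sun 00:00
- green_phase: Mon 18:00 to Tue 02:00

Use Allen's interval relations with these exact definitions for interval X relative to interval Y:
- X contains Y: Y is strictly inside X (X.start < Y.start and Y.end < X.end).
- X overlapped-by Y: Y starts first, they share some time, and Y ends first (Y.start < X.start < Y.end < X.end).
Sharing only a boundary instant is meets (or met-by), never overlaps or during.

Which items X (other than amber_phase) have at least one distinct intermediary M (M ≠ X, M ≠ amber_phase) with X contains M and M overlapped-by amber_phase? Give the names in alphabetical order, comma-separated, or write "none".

Target amber_phase = [Wed 18:00, Thu 15:00].
Intermediaries M with M overlapped-by amber_phase: red_phase, silver_phase.
Via red_phase — items with X contains red_phase: silver_phase.
Via silver_phase — items with X contains silver_phase: none.
Union: silver_phase.

silver_phase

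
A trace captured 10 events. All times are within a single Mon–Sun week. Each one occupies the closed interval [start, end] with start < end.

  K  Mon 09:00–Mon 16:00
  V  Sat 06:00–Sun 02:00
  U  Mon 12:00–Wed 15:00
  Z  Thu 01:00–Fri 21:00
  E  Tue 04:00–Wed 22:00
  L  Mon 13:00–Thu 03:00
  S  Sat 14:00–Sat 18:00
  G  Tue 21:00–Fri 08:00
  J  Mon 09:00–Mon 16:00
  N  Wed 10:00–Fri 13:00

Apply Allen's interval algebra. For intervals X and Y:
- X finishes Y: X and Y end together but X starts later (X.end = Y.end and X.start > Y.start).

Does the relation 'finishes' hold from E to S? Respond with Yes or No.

E = [Tue 04:00, Wed 22:00], S = [Sat 14:00, Sat 18:00].
Actual relation of E to S: before.
Asked whether 'finishes' holds → No.

No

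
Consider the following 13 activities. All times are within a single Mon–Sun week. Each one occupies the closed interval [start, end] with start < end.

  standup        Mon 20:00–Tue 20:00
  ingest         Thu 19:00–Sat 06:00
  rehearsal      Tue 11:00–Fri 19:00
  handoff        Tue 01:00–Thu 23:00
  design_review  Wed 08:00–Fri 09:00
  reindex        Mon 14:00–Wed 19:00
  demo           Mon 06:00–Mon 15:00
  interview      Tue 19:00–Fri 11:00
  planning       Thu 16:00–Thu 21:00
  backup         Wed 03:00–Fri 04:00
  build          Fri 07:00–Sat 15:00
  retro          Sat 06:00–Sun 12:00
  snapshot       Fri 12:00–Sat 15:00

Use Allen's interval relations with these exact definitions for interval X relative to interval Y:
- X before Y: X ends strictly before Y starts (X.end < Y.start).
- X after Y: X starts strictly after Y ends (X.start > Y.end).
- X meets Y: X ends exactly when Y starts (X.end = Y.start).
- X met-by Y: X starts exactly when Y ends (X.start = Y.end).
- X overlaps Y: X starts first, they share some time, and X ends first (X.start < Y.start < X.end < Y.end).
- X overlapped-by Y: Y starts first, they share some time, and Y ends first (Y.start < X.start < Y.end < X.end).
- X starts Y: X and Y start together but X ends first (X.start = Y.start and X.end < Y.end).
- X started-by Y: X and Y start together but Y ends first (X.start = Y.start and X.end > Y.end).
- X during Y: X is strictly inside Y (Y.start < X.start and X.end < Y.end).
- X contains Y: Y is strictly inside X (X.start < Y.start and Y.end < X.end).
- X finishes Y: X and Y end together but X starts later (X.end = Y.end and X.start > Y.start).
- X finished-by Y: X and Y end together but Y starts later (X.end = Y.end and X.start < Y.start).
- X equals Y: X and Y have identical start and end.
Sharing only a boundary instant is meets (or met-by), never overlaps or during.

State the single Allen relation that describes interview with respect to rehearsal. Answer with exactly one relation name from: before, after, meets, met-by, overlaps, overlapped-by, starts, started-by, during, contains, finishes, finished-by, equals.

during

interview = [Tue 19:00, Fri 11:00]; rehearsal = [Tue 11:00, Fri 19:00].
Compare endpoints: interview.start > rehearsal.start, interview.start < rehearsal.end, interview.end > rehearsal.start, interview.end < rehearsal.end.
That pattern is 'during'.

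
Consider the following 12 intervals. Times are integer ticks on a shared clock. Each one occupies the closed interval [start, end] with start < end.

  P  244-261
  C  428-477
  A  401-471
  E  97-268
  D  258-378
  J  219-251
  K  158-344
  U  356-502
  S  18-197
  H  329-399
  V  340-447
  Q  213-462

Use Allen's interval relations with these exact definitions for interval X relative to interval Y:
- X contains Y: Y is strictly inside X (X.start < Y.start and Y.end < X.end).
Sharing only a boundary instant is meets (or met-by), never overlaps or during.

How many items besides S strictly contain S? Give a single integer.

0

Target S = [18, 197].
A [401, 471] → after → no.
C [428, 477] → after → no.
D [258, 378] → after → no.
E [97, 268] → overlapped-by → no.
H [329, 399] → after → no.
J [219, 251] → after → no.
K [158, 344] → overlapped-by → no.
P [244, 261] → after → no.
Q [213, 462] → after → no.
U [356, 502] → after → no.
V [340, 447] → after → no.
Total: 0.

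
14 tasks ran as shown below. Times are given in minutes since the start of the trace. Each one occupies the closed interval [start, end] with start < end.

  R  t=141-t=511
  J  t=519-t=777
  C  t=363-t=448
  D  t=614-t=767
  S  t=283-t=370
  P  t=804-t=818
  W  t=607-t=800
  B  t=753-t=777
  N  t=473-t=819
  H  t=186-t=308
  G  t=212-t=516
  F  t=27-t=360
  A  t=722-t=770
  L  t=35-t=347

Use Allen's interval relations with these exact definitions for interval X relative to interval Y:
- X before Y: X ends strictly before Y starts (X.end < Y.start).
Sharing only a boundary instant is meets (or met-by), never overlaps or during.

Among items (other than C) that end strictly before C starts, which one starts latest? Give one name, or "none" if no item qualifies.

H

Target C = [t=363, t=448].
A [t=722, t=770] → after → excluded.
B [t=753, t=777] → after → excluded.
D [t=614, t=767] → after → excluded.
F [t=27, t=360] → before → candidate.
G [t=212, t=516] → contains → excluded.
H [t=186, t=308] → before → candidate.
J [t=519, t=777] → after → excluded.
L [t=35, t=347] → before → candidate.
N [t=473, t=819] → after → excluded.
P [t=804, t=818] → after → excluded.
R [t=141, t=511] → contains → excluded.
S [t=283, t=370] → overlaps → excluded.
W [t=607, t=800] → after → excluded.
Among candidates, latest start is t=186 → H.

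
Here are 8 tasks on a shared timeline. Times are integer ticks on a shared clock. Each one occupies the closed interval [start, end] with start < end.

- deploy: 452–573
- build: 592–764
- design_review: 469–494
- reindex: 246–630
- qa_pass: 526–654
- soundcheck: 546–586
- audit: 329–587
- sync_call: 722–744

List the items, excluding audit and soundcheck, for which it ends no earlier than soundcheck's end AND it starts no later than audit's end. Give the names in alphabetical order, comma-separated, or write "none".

qa_pass, reindex

Conditions: its end is no earlier than soundcheck's end (X.end >= 586) AND its start is no later than audit's end (X.start <= 587).
build: end 764 >= 586? ✓; start 592 <= 587? ✗ → no.
deploy: end 573 >= 586? ✗; start 452 <= 587? ✓ → no.
design_review: end 494 >= 586? ✗; start 469 <= 587? ✓ → no.
qa_pass: end 654 >= 586? ✓; start 526 <= 587? ✓ → yes.
reindex: end 630 >= 586? ✓; start 246 <= 587? ✓ → yes.
sync_call: end 744 >= 586? ✓; start 722 <= 587? ✗ → no.
Result: qa_pass, reindex.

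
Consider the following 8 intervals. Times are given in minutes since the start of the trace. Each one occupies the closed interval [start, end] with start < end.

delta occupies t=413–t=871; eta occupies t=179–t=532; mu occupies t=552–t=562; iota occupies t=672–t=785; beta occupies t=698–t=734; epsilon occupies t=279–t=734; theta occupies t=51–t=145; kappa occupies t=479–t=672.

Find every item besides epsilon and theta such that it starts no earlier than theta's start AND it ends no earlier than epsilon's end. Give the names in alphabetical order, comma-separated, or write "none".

Conditions: its start is no earlier than theta's start (X.start >= t=51) AND its end is no earlier than epsilon's end (X.end >= t=734).
beta: start t=698 >= t=51? ✓; end t=734 >= t=734? ✓ → yes.
delta: start t=413 >= t=51? ✓; end t=871 >= t=734? ✓ → yes.
eta: start t=179 >= t=51? ✓; end t=532 >= t=734? ✗ → no.
iota: start t=672 >= t=51? ✓; end t=785 >= t=734? ✓ → yes.
kappa: start t=479 >= t=51? ✓; end t=672 >= t=734? ✗ → no.
mu: start t=552 >= t=51? ✓; end t=562 >= t=734? ✗ → no.
Result: beta, delta, iota.

beta, delta, iota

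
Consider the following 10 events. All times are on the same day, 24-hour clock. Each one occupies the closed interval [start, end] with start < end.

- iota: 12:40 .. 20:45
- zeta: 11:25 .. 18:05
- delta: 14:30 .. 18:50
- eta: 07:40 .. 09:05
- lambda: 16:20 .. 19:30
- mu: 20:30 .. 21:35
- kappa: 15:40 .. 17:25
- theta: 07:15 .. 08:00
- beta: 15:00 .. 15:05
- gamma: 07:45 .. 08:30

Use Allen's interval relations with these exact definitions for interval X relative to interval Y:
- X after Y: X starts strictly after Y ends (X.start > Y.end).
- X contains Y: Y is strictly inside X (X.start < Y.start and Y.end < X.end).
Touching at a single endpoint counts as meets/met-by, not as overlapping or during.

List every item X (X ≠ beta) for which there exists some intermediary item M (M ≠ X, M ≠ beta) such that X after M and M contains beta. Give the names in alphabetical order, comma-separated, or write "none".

mu

Target beta = [15:00, 15:05].
Intermediaries M with M contains beta: delta, iota, zeta.
Via delta — items with X after delta: mu.
Via iota — items with X after iota: none.
Via zeta — items with X after zeta: mu.
Union: mu.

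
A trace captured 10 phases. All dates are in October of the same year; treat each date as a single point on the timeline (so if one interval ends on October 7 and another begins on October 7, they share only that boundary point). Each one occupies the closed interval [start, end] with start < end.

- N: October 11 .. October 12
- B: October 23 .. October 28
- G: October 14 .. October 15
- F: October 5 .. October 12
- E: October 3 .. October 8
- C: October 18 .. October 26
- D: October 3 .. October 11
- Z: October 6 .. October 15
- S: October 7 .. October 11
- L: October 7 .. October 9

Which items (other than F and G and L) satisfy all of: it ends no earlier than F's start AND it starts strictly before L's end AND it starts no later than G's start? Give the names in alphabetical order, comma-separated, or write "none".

Conditions: its end is no earlier than F's start (X.end >= October 5) AND its start is strictly before L's end (X.start < October 9) AND its start is no later than G's start (X.start <= October 14).
B: end October 28 >= October 5? ✓; start October 23 < October 9? ✗; start October 23 <= October 14? ✗ → no.
C: end October 26 >= October 5? ✓; start October 18 < October 9? ✗; start October 18 <= October 14? ✗ → no.
D: end October 11 >= October 5? ✓; start October 3 < October 9? ✓; start October 3 <= October 14? ✓ → yes.
E: end October 8 >= October 5? ✓; start October 3 < October 9? ✓; start October 3 <= October 14? ✓ → yes.
N: end October 12 >= October 5? ✓; start October 11 < October 9? ✗; start October 11 <= October 14? ✓ → no.
S: end October 11 >= October 5? ✓; start October 7 < October 9? ✓; start October 7 <= October 14? ✓ → yes.
Z: end October 15 >= October 5? ✓; start October 6 < October 9? ✓; start October 6 <= October 14? ✓ → yes.
Result: D, E, S, Z.

D, E, S, Z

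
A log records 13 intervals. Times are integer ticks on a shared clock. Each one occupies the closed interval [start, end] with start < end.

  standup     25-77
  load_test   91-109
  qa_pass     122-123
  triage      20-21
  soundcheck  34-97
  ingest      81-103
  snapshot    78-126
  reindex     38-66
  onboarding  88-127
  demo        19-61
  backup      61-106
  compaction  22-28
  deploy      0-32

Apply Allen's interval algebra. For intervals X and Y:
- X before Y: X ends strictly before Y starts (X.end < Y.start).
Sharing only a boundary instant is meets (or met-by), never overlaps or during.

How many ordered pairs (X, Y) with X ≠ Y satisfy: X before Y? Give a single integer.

45

Checking all 156 ordered pairs for relation 'before'; matching pairs in alphabetical order:
(backup, qa_pass): backup before qa_pass ✓
(compaction, backup): compaction before backup ✓
(compaction, ingest): compaction before ingest ✓
(compaction, load_test): compaction before load_test ✓
(compaction, onboarding): compaction before onboarding ✓
(compaction, qa_pass): compaction before qa_pass ✓
(compaction, reindex): compaction before reindex ✓
(compaction, snapshot): compaction before snapshot ✓
(compaction, soundcheck): compaction before soundcheck ✓
(demo, ingest): demo before ingest ✓
(demo, load_test): demo before load_test ✓
(demo, onboarding): demo before onboarding ✓
(demo, qa_pass): demo before qa_pass ✓
(demo, snapshot): demo before snapshot ✓
(deploy, backup): deploy before backup ✓
(deploy, ingest): deploy before ingest ✓
(deploy, load_test): deploy before load_test ✓
(deploy, onboarding): deploy before onboarding ✓
(deploy, qa_pass): deploy before qa_pass ✓
(deploy, reindex): deploy before reindex ✓
(deploy, snapshot): deploy before snapshot ✓
(deploy, soundcheck): deploy before soundcheck ✓
(ingest, qa_pass): ingest before qa_pass ✓
(load_test, qa_pass): load_test before qa_pass ✓
... plus 21 further pairs not listed.
Count: 45.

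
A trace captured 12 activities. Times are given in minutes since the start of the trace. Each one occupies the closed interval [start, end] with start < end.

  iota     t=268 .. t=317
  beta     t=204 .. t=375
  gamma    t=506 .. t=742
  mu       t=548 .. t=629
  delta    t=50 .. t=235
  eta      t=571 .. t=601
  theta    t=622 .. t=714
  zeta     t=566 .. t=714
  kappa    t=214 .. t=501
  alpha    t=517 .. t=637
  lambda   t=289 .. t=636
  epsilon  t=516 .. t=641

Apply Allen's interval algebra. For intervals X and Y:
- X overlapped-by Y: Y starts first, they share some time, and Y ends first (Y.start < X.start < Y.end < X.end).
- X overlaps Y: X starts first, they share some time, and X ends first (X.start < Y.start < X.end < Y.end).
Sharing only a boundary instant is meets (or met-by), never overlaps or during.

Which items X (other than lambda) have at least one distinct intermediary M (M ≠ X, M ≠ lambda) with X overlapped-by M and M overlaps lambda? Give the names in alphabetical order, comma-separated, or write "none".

Target lambda = [t=289, t=636].
Intermediaries M with M overlaps lambda: beta, iota, kappa.
Via beta — items with X overlapped-by beta: kappa.
Via iota — items with X overlapped-by iota: none.
Via kappa — items with X overlapped-by kappa: none.
Union: kappa.

kappa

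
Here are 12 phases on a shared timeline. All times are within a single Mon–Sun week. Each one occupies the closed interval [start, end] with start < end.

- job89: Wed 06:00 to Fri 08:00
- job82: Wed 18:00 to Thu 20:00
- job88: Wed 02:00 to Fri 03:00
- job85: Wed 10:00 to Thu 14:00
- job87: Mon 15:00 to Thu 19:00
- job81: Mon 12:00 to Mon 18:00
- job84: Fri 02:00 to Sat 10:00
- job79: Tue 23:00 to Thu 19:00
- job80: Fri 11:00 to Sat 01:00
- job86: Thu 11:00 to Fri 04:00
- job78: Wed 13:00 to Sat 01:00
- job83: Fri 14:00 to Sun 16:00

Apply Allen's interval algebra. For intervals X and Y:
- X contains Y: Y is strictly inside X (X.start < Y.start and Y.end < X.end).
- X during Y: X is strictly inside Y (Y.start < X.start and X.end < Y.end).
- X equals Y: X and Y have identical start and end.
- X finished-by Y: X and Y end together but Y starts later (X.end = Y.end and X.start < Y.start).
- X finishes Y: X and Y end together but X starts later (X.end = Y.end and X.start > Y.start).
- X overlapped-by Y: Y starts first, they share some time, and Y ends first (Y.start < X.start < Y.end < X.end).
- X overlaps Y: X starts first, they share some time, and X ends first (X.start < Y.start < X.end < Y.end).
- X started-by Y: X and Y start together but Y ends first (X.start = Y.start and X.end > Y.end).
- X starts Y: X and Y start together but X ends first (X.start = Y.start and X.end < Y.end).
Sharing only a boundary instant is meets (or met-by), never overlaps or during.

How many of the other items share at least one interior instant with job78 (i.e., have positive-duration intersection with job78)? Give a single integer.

Target job78 = [Wed 13:00, Sat 01:00].
job79 [Tue 23:00, Thu 19:00] → overlaps → counts.
job80 [Fri 11:00, Sat 01:00] → finishes → counts.
job81 [Mon 12:00, Mon 18:00] → before → no.
job82 [Wed 18:00, Thu 20:00] → during → counts.
job83 [Fri 14:00, Sun 16:00] → overlapped-by → counts.
job84 [Fri 02:00, Sat 10:00] → overlapped-by → counts.
job85 [Wed 10:00, Thu 14:00] → overlaps → counts.
job86 [Thu 11:00, Fri 04:00] → during → counts.
job87 [Mon 15:00, Thu 19:00] → overlaps → counts.
job88 [Wed 02:00, Fri 03:00] → overlaps → counts.
job89 [Wed 06:00, Fri 08:00] → overlaps → counts.
Total: 10.

10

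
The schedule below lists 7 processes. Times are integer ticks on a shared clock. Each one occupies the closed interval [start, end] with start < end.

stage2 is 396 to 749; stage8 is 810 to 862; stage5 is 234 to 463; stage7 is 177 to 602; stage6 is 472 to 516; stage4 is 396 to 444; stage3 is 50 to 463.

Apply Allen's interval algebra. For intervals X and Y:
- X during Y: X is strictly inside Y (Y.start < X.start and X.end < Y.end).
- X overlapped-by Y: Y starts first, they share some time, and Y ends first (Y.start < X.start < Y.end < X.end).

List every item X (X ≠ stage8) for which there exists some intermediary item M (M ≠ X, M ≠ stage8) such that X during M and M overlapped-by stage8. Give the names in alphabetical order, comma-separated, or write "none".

Target stage8 = [810, 862].
Intermediaries M with M overlapped-by stage8: none.
Union: none.

none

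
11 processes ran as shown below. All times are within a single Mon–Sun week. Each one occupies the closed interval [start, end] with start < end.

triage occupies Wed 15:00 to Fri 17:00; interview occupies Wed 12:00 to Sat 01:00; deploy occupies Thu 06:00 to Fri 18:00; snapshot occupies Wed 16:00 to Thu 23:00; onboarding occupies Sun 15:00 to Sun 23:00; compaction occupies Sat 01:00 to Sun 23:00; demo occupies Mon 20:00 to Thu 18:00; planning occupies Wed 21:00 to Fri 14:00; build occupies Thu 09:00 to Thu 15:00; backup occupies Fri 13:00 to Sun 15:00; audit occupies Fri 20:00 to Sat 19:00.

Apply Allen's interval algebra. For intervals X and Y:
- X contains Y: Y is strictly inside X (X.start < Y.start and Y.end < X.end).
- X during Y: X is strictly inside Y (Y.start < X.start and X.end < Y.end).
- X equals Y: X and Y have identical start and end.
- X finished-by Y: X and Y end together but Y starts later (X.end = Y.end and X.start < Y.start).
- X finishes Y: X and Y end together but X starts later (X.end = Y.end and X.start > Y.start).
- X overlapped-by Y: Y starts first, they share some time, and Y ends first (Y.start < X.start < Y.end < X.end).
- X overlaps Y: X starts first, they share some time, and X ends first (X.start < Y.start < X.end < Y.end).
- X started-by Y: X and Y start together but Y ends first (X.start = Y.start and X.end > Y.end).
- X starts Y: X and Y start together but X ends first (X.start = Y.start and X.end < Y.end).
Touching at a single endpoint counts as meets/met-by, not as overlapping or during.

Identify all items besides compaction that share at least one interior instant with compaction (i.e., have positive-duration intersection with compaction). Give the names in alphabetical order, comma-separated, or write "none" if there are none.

Target compaction = [Sat 01:00, Sun 23:00].
audit [Fri 20:00, Sat 19:00] → overlaps → yes.
backup [Fri 13:00, Sun 15:00] → overlaps → yes.
build [Thu 09:00, Thu 15:00] → before → no.
demo [Mon 20:00, Thu 18:00] → before → no.
deploy [Thu 06:00, Fri 18:00] → before → no.
interview [Wed 12:00, Sat 01:00] → meets → no.
onboarding [Sun 15:00, Sun 23:00] → finishes → yes.
planning [Wed 21:00, Fri 14:00] → before → no.
snapshot [Wed 16:00, Thu 23:00] → before → no.
triage [Wed 15:00, Fri 17:00] → before → no.
Result: audit, backup, onboarding.

audit, backup, onboarding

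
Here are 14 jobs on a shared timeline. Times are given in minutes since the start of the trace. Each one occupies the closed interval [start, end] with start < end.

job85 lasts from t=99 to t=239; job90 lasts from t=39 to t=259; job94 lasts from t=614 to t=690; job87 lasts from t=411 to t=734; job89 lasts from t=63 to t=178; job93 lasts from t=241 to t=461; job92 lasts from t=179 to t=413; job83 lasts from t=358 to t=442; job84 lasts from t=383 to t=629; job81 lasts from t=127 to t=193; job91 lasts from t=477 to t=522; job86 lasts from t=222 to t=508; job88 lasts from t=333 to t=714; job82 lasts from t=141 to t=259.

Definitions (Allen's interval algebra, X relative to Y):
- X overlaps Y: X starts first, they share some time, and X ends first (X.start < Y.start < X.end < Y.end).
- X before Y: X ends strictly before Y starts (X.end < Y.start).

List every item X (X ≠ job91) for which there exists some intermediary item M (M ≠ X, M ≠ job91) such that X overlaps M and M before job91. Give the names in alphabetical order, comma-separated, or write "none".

Target job91 = [t=477, t=522].
Intermediaries M with M before job91: job81, job82, job83, job85, job89, job90, job92, job93.
Via job81 — items with X overlaps job81: job89.
Via job82 — items with X overlaps job82: job81, job85, job89.
Via job83 — items with X overlaps job83: job92.
Via job85 — items with X overlaps job85: job89.
Via job89 — items with X overlaps job89: none.
Via job90 — items with X overlaps job90: none.
Via job92 — items with X overlaps job92: job81, job82, job85, job90.
Via job93 — items with X overlaps job93: job82, job90, job92.
Union: job81, job82, job85, job89, job90, job92.

job81, job82, job85, job89, job90, job92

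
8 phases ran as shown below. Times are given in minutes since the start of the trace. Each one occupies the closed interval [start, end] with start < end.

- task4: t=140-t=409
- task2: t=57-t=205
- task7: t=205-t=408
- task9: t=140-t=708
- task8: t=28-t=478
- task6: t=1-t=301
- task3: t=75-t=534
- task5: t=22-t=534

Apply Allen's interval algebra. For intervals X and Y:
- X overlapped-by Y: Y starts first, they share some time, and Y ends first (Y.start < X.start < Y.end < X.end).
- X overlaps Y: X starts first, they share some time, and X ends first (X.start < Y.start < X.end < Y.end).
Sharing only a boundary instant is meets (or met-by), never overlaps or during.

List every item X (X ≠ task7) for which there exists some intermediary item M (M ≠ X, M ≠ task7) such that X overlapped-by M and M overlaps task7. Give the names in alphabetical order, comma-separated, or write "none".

Target task7 = [t=205, t=408].
Intermediaries M with M overlaps task7: task6.
Via task6 — items with X overlapped-by task6: task3, task4, task5, task8, task9.
Union: task3, task4, task5, task8, task9.

task3, task4, task5, task8, task9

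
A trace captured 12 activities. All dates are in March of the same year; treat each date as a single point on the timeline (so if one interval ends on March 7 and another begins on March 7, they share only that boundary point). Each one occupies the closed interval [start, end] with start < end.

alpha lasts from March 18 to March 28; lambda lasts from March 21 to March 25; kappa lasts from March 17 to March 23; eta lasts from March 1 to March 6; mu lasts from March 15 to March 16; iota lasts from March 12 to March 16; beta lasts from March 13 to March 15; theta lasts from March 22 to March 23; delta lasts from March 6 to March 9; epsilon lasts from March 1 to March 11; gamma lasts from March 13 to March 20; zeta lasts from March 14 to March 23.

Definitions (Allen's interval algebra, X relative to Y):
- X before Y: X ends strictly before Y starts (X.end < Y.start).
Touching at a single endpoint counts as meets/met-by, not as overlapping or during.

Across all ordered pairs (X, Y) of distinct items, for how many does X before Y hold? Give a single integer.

Checking all 132 ordered pairs for relation 'before'; matching pairs in alphabetical order:
(beta, alpha): beta before alpha ✓
(beta, kappa): beta before kappa ✓
(beta, lambda): beta before lambda ✓
(beta, theta): beta before theta ✓
(delta, alpha): delta before alpha ✓
(delta, beta): delta before beta ✓
(delta, gamma): delta before gamma ✓
(delta, iota): delta before iota ✓
(delta, kappa): delta before kappa ✓
(delta, lambda): delta before lambda ✓
(delta, mu): delta before mu ✓
(delta, theta): delta before theta ✓
(delta, zeta): delta before zeta ✓
(epsilon, alpha): epsilon before alpha ✓
(epsilon, beta): epsilon before beta ✓
(epsilon, gamma): epsilon before gamma ✓
(epsilon, iota): epsilon before iota ✓
(epsilon, kappa): epsilon before kappa ✓
(epsilon, lambda): epsilon before lambda ✓
(epsilon, mu): epsilon before mu ✓
(epsilon, theta): epsilon before theta ✓
(epsilon, zeta): epsilon before zeta ✓
(eta, alpha): eta before alpha ✓
(eta, beta): eta before beta ✓
... plus 17 further pairs not listed.
Count: 41.

41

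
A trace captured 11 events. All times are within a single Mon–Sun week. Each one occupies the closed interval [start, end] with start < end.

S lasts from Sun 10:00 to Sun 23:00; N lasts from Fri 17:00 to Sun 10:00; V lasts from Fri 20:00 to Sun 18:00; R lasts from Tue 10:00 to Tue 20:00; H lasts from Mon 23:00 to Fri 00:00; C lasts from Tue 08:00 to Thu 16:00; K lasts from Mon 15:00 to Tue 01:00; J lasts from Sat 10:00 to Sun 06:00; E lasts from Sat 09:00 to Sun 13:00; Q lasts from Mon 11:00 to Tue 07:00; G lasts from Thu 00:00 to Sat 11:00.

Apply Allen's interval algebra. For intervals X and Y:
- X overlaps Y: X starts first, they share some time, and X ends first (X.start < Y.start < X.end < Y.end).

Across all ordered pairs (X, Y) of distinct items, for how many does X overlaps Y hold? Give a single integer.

12

Checking all 110 ordered pairs for relation 'overlaps'; matching pairs in alphabetical order:
(C, G): C overlaps G ✓
(E, S): E overlaps S ✓
(G, E): G overlaps E ✓
(G, J): G overlaps J ✓
(G, N): G overlaps N ✓
(G, V): G overlaps V ✓
(H, G): H overlaps G ✓
(K, H): K overlaps H ✓
(N, E): N overlaps E ✓
(N, V): N overlaps V ✓
(Q, H): Q overlaps H ✓
(V, S): V overlaps S ✓
Count: 12.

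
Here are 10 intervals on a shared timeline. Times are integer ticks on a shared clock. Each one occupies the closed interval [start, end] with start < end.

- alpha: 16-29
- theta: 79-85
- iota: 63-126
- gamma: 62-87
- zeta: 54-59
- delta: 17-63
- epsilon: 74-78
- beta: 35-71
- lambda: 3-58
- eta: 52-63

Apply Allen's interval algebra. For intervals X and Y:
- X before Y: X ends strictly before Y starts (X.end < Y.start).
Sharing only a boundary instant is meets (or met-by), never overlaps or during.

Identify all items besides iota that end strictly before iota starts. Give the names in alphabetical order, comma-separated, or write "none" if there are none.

alpha, lambda, zeta

Target iota = [63, 126].
alpha [16, 29] → before → yes.
beta [35, 71] → overlaps → no.
delta [17, 63] → meets → no.
epsilon [74, 78] → during → no.
eta [52, 63] → meets → no.
gamma [62, 87] → overlaps → no.
lambda [3, 58] → before → yes.
theta [79, 85] → during → no.
zeta [54, 59] → before → yes.
Result: alpha, lambda, zeta.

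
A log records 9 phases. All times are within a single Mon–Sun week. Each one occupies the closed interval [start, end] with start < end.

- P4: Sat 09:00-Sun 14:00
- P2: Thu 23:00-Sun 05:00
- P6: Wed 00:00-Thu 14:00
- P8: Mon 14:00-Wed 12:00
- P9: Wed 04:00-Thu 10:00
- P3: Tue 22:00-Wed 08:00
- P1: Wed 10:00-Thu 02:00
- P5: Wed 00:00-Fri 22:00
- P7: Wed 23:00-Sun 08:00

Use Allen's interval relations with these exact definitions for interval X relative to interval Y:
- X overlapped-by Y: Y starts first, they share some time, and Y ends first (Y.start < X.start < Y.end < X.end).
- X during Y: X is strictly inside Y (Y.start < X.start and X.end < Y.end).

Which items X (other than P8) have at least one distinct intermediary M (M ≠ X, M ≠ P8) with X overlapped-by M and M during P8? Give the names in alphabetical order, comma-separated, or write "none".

P5, P6, P9

Target P8 = [Mon 14:00, Wed 12:00].
Intermediaries M with M during P8: P3.
Via P3 — items with X overlapped-by P3: P5, P6, P9.
Union: P5, P6, P9.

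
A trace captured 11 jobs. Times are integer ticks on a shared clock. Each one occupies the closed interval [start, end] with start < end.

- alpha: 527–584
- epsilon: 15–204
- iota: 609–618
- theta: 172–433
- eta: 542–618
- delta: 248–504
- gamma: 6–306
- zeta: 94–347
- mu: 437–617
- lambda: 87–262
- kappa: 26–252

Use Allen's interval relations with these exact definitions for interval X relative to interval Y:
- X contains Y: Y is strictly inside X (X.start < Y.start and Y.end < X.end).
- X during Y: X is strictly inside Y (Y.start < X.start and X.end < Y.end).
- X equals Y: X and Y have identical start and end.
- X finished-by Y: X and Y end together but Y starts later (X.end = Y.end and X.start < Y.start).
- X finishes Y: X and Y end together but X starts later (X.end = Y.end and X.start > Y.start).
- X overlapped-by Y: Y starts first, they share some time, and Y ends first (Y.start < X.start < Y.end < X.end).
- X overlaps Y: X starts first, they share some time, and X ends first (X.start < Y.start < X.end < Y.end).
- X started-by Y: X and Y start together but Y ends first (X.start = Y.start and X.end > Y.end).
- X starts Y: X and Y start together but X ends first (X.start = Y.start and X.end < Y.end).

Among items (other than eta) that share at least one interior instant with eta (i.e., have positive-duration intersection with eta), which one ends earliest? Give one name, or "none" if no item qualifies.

Target eta = [542, 618].
alpha [527, 584] → overlaps → candidate.
delta [248, 504] → before → excluded.
epsilon [15, 204] → before → excluded.
gamma [6, 306] → before → excluded.
iota [609, 618] → finishes → candidate.
kappa [26, 252] → before → excluded.
lambda [87, 262] → before → excluded.
mu [437, 617] → overlaps → candidate.
theta [172, 433] → before → excluded.
zeta [94, 347] → before → excluded.
Among candidates, earliest end is 584 → alpha.

alpha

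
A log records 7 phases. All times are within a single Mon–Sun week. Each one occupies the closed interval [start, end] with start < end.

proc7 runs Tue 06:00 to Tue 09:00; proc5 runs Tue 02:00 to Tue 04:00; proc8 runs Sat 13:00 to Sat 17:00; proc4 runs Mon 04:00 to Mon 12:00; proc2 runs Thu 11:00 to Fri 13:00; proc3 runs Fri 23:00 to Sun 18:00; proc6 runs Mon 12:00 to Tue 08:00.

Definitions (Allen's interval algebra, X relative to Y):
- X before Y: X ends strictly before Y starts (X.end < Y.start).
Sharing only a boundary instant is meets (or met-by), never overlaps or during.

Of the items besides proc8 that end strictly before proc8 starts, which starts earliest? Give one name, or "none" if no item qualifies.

Target proc8 = [Sat 13:00, Sat 17:00].
proc2 [Thu 11:00, Fri 13:00] → before → candidate.
proc3 [Fri 23:00, Sun 18:00] → contains → excluded.
proc4 [Mon 04:00, Mon 12:00] → before → candidate.
proc5 [Tue 02:00, Tue 04:00] → before → candidate.
proc6 [Mon 12:00, Tue 08:00] → before → candidate.
proc7 [Tue 06:00, Tue 09:00] → before → candidate.
Among candidates, earliest start is Mon 04:00 → proc4.

proc4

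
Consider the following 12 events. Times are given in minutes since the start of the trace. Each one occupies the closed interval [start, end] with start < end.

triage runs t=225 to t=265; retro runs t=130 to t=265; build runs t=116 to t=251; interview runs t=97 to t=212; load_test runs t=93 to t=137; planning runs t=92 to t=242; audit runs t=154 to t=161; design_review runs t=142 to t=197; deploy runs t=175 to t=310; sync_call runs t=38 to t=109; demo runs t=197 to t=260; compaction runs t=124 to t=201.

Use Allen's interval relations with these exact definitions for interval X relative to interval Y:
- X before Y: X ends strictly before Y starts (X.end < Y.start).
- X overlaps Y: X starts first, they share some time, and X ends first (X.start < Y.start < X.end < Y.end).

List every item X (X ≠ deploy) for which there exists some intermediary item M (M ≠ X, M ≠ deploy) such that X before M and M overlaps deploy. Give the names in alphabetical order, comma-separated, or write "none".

Target deploy = [t=175, t=310].
Intermediaries M with M overlaps deploy: build, compaction, design_review, interview, planning, retro.
Via build — items with X before build: sync_call.
Via compaction — items with X before compaction: sync_call.
Via design_review — items with X before design_review: load_test, sync_call.
Via interview — items with X before interview: none.
Via planning — items with X before planning: none.
Via retro — items with X before retro: sync_call.
Union: load_test, sync_call.

load_test, sync_call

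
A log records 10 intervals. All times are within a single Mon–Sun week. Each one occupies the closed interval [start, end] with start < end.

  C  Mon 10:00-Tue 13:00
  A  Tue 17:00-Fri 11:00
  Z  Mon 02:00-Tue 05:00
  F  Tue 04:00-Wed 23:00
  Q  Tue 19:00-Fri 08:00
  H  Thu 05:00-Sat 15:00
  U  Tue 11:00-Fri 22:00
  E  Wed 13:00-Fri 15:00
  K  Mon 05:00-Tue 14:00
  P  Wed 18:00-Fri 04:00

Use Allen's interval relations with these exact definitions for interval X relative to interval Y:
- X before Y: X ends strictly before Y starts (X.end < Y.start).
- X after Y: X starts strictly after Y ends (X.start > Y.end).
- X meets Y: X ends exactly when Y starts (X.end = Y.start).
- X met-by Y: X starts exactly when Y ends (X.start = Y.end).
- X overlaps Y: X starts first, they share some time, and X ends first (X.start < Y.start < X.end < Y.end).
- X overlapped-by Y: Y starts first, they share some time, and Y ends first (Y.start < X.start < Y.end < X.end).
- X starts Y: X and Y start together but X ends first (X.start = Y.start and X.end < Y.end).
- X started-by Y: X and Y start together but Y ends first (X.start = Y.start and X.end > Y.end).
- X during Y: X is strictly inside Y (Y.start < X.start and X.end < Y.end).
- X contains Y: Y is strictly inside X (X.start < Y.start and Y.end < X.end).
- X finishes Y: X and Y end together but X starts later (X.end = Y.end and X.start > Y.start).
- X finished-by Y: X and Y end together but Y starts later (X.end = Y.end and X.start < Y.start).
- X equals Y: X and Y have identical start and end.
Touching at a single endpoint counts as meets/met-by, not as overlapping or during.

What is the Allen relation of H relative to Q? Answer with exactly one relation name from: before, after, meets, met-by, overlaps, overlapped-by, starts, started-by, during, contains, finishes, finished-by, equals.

overlapped-by

H = [Thu 05:00, Sat 15:00]; Q = [Tue 19:00, Fri 08:00].
Compare endpoints: H.start > Q.start, H.start < Q.end, H.end > Q.start, H.end > Q.end.
That pattern is 'overlapped-by'.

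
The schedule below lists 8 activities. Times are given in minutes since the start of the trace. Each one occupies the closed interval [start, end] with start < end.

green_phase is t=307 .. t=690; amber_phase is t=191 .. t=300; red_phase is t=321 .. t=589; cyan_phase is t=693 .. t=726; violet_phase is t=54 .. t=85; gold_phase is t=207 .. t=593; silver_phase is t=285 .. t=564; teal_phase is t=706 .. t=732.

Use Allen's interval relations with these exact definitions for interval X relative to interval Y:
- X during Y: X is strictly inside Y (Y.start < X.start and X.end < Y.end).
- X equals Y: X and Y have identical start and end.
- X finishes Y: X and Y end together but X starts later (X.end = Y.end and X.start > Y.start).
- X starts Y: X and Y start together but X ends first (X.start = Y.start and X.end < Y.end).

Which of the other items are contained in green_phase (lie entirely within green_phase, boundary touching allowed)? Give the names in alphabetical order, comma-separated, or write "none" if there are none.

red_phase

Target green_phase = [t=307, t=690].
amber_phase [t=191, t=300] → before → no.
cyan_phase [t=693, t=726] → after → no.
gold_phase [t=207, t=593] → overlaps → no.
red_phase [t=321, t=589] → during → yes.
silver_phase [t=285, t=564] → overlaps → no.
teal_phase [t=706, t=732] → after → no.
violet_phase [t=54, t=85] → before → no.
Result: red_phase.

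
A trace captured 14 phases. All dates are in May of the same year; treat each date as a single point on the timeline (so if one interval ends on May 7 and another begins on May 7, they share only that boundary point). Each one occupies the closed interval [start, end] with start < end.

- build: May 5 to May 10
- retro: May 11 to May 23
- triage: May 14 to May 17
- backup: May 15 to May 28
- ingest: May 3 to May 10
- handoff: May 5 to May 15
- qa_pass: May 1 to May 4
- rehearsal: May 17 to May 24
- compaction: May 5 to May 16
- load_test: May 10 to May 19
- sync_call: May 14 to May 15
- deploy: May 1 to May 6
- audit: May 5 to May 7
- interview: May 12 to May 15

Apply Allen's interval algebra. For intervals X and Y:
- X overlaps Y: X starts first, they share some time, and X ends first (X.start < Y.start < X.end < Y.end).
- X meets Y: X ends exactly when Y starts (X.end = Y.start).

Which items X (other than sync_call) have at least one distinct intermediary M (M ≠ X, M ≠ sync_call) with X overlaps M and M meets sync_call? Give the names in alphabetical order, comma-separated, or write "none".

Target sync_call = [May 14, May 15].
Intermediaries M with M meets sync_call: none.
Union: none.

none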